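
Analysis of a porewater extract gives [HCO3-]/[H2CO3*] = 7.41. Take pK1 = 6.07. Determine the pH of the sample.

pH = 6.94

From K1 = [H⁺][HCO3-]/[H2CO3*]:  pH = pK1 + log₁₀([HCO3-]/[H2CO3*])
log₁₀(7.41) = +0.870
pH = 6.07 + (+0.870) = 6.94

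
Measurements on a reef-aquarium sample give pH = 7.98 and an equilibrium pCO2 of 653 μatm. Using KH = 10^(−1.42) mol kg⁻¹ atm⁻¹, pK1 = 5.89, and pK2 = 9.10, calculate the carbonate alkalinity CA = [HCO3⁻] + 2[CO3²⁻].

[CO2*] = KH · pCO2 = 10^(−1.42) × 653×10^-6 = 2.483×10^-5 mol/kg
α₀ = 1/(1 + K1/[H⁺] + K1K2/[H⁺]²) = 1/(1 + 10^+2.09 + 10^+0.97) = 0.007499
DIC = [CO2*]/α₀ = 2.483×10^-5 / 0.007499 = 3.311 mmol/kg
CA = (α₁ + 2α₂)·DIC = (0.9225 + 2×0.06998) × 3.311 = 3.52 mmol/kg

CA = 3.52 mmol/kg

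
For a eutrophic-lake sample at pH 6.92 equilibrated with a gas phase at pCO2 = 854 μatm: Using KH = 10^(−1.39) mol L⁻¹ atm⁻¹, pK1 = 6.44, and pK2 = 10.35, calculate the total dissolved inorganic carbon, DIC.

[CO2*] = KH · pCO2 = 10^(−1.39) × 854×10^-6 = 3.479×10^-5 mol/L
α₀ = 1/(1 + K1/[H⁺] + K1K2/[H⁺]²) = 1/(1 + 10^+0.48 + 10^-2.95) = 0.2487
DIC = [CO2*]/α₀ = 3.479×10^-5 / 0.2487 = 0.140 mmol/L

DIC = 0.140 mmol/L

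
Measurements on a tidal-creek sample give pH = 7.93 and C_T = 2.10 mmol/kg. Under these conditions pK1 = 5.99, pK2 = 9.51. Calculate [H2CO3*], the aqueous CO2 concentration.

[CO2*] = 0.0232 mmol/kg

α₀ = 1 / (1 + K1/[H⁺] + K1K2/[H⁺]²) = 1 / (1 + 10^+1.94 + 10^+0.36)
   = 1 / (1 + 87.096 + 2.2909) = 1/90.387 = 0.01106
[CO2*] = α₀ × DIC = 0.01106 × 2.10 = 0.0232 mmol/kg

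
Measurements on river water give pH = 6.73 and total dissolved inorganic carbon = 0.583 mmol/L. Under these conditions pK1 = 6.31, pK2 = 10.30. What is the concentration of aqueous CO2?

[CO2*] = 0.161 mmol/L

α₀ = 1 / (1 + K1/[H⁺] + K1K2/[H⁺]²) = 1 / (1 + 10^+0.42 + 10^-3.15)
   = 1 / (1 + 2.6303 + 0.00070795) = 1/3.6310 = 0.2754
[CO2*] = α₀ × DIC = 0.2754 × 0.583 = 0.161 mmol/L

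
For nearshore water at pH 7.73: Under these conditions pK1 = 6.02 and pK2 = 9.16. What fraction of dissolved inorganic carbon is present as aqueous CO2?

α₀ = 0.0185

α₀ = 1 / (1 + K1/[H⁺] + K1K2/[H⁺]²) = 1 / (1 + 10^+1.71 + 10^+0.28)
   = 1 / (1 + 51.286 + 1.9055) = 1/54.192 = 0.01845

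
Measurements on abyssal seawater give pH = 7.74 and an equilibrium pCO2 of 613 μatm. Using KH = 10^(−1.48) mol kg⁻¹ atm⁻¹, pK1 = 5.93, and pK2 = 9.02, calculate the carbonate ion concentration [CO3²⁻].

[CO2*] = KH · pCO2 = 10^(−1.48) × 613×10^-6 = 2.030×10^-5 mol/kg
α₀ = 1/(1 + K1/[H⁺] + K1K2/[H⁺]²) = 1/(1 + 10^+1.81 + 10^+0.53) = 0.01450
DIC = [CO2*]/α₀ = 2.030×10^-5 / 0.01450 = 1.400 mmol/kg
[CO3²⁻] = α₂·DIC; α₂ = 0.04914, so [CO3²⁻] = 0.04914 × 1.400 = 0.0688 mmol/kg

[CO3²⁻] = 0.0688 mmol/kg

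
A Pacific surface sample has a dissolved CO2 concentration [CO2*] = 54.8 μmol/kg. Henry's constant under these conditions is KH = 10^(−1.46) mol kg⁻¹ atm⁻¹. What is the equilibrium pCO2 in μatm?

pCO2 = 1580 μatm

KH = 10^(−1.46) = 3.467×10^-2 mol kg⁻¹ atm⁻¹
pCO2 = [CO2*]/KH = 54.8×10^-6 / 3.467×10^-2 = 1.58×10^-3 atm = 1580 μatm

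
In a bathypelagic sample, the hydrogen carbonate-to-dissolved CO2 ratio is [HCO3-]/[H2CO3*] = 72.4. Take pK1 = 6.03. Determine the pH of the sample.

From K1 = [H⁺][HCO3-]/[H2CO3*]:  pH = pK1 + log₁₀([HCO3-]/[H2CO3*])
log₁₀(72.4) = +1.860
pH = 6.03 + (+1.860) = 7.89

pH = 7.89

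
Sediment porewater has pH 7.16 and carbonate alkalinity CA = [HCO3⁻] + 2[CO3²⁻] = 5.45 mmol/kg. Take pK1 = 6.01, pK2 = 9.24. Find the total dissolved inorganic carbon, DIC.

CA = [HCO3⁻] + 2[CO3²⁻] = (α₁ + 2α₂)·DIC
At pH 7.16: [H⁺]/K1 = 10^-1.15 = 0.070795, K2/[H⁺] = 10^-2.08 = 0.0083176
α₁ = 1/(1 + 0.070795 + 0.0083176) = 1/1.0791 = 0.9267; α₂ = α₁·K2/[H⁺] = 0.007708
α₁ + 2α₂ = 0.9421
DIC = CA / (α₁ + 2α₂) = 5.45 / 0.9421 = 5.78 mmol/kg

DIC = 5.78 mmol/kg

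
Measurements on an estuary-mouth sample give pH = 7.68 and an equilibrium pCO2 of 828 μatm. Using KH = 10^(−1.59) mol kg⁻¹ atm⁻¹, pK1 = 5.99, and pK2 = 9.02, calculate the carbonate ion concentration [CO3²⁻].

[CO2*] = KH · pCO2 = 10^(−1.59) × 828×10^-6 = 2.128×10^-5 mol/kg
α₀ = 1/(1 + K1/[H⁺] + K1K2/[H⁺]²) = 1/(1 + 10^+1.69 + 10^+0.35) = 0.01915
DIC = [CO2*]/α₀ = 2.128×10^-5 / 0.01915 = 1.111 mmol/kg
[CO3²⁻] = α₂·DIC; α₂ = 0.04287, so [CO3²⁻] = 0.04287 × 1.111 = 0.0476 mmol/kg

[CO3²⁻] = 0.0476 mmol/kg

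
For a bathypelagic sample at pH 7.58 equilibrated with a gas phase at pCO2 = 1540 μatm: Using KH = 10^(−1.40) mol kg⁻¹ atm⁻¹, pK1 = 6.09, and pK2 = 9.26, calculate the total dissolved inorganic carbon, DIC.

[CO2*] = KH · pCO2 = 10^(−1.40) × 1540×10^-6 = 6.131×10^-5 mol/kg
α₀ = 1/(1 + K1/[H⁺] + K1K2/[H⁺]²) = 1/(1 + 10^+1.49 + 10^-0.19) = 0.03072
DIC = [CO2*]/α₀ = 6.131×10^-5 / 0.03072 = 2.00 mmol/kg

DIC = 2.00 mmol/kg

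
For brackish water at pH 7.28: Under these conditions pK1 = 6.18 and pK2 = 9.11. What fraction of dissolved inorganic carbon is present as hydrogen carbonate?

α₁ = 0.914

α₁ = 1 / (1 + [H⁺]/K1 + K2/[H⁺]) = 1 / (1 + 10^-1.10 + 10^-1.83)
   = 1 / (1 + 0.079433 + 0.014791) = 1/1.0942 = 0.9139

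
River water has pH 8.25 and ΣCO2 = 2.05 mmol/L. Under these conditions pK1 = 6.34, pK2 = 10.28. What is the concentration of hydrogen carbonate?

α₁ = 1 / (1 + [H⁺]/K1 + K2/[H⁺]) = 1 / (1 + 10^-1.91 + 10^-2.03)
   = 1 / (1 + 0.012303 + 0.0093325) = 1/1.0216 = 0.9788
[HCO3⁻] = α₁ × DIC = 0.9788 × 2.05 = 2.01 mmol/L

[HCO3⁻] = 2.01 mmol/L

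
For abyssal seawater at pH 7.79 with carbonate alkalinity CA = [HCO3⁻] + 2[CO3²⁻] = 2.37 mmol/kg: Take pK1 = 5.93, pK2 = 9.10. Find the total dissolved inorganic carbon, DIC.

CA = [HCO3⁻] + 2[CO3²⁻] = (α₁ + 2α₂)·DIC
At pH 7.79: [H⁺]/K1 = 10^-1.86 = 0.013804, K2/[H⁺] = 10^-1.31 = 0.048978
α₁ = 1/(1 + 0.013804 + 0.048978) = 1/1.0628 = 0.9409; α₂ = α₁·K2/[H⁺] = 0.04608
α₁ + 2α₂ = 1.0331
DIC = CA / (α₁ + 2α₂) = 2.37 / 1.0331 = 2.29 mmol/kg

DIC = 2.29 mmol/kg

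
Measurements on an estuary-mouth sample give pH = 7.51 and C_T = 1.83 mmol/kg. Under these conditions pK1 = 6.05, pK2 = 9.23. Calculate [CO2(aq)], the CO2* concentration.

α₀ = 1 / (1 + K1/[H⁺] + K1K2/[H⁺]²) = 1 / (1 + 10^+1.46 + 10^-0.26)
   = 1 / (1 + 28.840 + 0.54954) = 1/30.390 = 0.03291
[CO2*] = α₀ × DIC = 0.03291 × 1.83 = 0.0602 mmol/kg

[CO2*] = 0.0602 mmol/kg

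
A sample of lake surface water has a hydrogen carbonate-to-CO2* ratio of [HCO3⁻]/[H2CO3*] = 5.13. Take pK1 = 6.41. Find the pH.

pH = 7.12

From K1 = [H⁺][HCO3⁻]/[H2CO3*]:  pH = pK1 + log₁₀([HCO3⁻]/[H2CO3*])
log₁₀(5.13) = +0.710
pH = 6.41 + (+0.710) = 7.12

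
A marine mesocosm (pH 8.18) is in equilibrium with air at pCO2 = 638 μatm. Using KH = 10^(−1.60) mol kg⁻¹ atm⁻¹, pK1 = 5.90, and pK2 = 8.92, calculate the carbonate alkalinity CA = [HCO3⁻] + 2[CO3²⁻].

[CO2*] = KH · pCO2 = 10^(−1.60) × 638×10^-6 = 1.603×10^-5 mol/kg
α₀ = 1/(1 + K1/[H⁺] + K1K2/[H⁺]²) = 1/(1 + 10^+2.28 + 10^+1.54) = 0.004420
DIC = [CO2*]/α₀ = 1.603×10^-5 / 0.004420 = 3.625 mmol/kg
CA = (α₁ + 2α₂)·DIC = (0.8423 + 2×0.1533) × 3.625 = 4.17 mmol/kg

CA = 4.17 mmol/kg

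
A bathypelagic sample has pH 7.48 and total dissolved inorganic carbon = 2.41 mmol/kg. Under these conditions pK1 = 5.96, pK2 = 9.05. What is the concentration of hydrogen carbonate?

[HCO3⁻] = 2.28 mmol/kg

α₁ = 1 / (1 + [H⁺]/K1 + K2/[H⁺]) = 1 / (1 + 10^-1.52 + 10^-1.57)
   = 1 / (1 + 0.030200 + 0.026915) = 1/1.0571 = 0.9460
[HCO3⁻] = α₁ × DIC = 0.9460 × 2.41 = 2.28 mmol/kg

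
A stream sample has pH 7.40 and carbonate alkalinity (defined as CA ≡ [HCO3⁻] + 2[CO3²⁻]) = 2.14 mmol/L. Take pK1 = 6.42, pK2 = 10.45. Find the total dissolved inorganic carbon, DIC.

CA = [HCO3⁻] + 2[CO3²⁻] = (α₁ + 2α₂)·DIC
At pH 7.40: [H⁺]/K1 = 10^-0.98 = 0.10471, K2/[H⁺] = 10^-3.05 = 0.00089125
α₁ = 1/(1 + 0.10471 + 0.00089125) = 1/1.1056 = 0.9045; α₂ = α₁·K2/[H⁺] = 0.0008061
α₁ + 2α₂ = 0.9061
DIC = CA / (α₁ + 2α₂) = 2.14 / 0.9061 = 2.36 mmol/L

DIC = 2.36 mmol/L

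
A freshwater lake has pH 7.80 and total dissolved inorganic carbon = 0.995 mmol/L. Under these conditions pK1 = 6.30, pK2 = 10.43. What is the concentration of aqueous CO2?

α₀ = 1 / (1 + K1/[H⁺] + K1K2/[H⁺]²) = 1 / (1 + 10^+1.50 + 10^-1.13)
   = 1 / (1 + 31.623 + 0.074131) = 1/32.697 = 0.03058
[CO2*] = α₀ × DIC = 0.03058 × 0.995 = 0.0304 mmol/L

[CO2*] = 0.0304 mmol/L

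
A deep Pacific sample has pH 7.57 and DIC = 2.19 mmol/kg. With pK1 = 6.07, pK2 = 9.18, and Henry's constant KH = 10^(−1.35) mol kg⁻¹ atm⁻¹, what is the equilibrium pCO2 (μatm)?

pCO2 = 1470 μatm

α₀ = 1 / (1 + K1/[H⁺] + K1K2/[H⁺]²) = 1 / (1 + 10^+1.50 + 10^-0.11)
   = 1 / (1 + 31.623 + 0.77625) = 1/33.399 = 0.02994
[CO2*] = α₀ × DIC = 0.02994 × 2.19 = 0.06557 mmol/kg
pCO2 = [CO2*]/KH = 6.557×10^-5 / 4.467×10^-2 = 1470 μatm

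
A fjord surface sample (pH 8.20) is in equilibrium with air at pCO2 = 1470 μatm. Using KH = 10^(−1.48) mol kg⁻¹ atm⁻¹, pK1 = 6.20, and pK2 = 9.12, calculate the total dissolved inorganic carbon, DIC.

[CO2*] = KH · pCO2 = 10^(−1.48) × 1470×10^-6 = 4.868×10^-5 mol/kg
α₀ = 1/(1 + K1/[H⁺] + K1K2/[H⁺]²) = 1/(1 + 10^+2.00 + 10^+1.08) = 0.008848
DIC = [CO2*]/α₀ = 4.868×10^-5 / 0.008848 = 5.50 mmol/kg

DIC = 5.50 mmol/kg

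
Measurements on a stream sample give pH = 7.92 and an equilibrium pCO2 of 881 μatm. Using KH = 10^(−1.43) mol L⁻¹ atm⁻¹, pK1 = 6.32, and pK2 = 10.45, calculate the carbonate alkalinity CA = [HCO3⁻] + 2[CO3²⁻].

CA = 1.31 mmol/L

[CO2*] = KH · pCO2 = 10^(−1.43) × 881×10^-6 = 3.273×10^-5 mol/L
α₀ = 1/(1 + K1/[H⁺] + K1K2/[H⁺]²) = 1/(1 + 10^+1.60 + 10^-0.93) = 0.02443
DIC = [CO2*]/α₀ = 3.273×10^-5 / 0.02443 = 1.340 mmol/L
CA = (α₁ + 2α₂)·DIC = (0.9727 + 2×0.002871) × 1.340 = 1.31 mmol/L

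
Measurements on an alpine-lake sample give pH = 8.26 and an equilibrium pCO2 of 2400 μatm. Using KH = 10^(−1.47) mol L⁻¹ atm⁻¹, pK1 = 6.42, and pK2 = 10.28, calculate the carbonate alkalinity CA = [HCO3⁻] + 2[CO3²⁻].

CA = 5.73 mmol/L

[CO2*] = KH · pCO2 = 10^(−1.47) × 2400×10^-6 = 8.132×10^-5 mol/L
α₀ = 1/(1 + K1/[H⁺] + K1K2/[H⁺]²) = 1/(1 + 10^+1.84 + 10^-0.18) = 0.01412
DIC = [CO2*]/α₀ = 8.132×10^-5 / 0.01412 = 5.761 mmol/L
CA = (α₁ + 2α₂)·DIC = (0.9766 + 2×0.009326) × 5.761 = 5.73 mmol/L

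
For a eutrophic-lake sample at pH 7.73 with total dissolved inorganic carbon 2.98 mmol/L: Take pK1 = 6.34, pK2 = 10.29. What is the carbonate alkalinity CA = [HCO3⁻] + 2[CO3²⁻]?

CA = 2.87 mmol/L

CA = [HCO3⁻] + 2[CO3²⁻] = (α₁ + 2α₂)·DIC
At pH 7.73: [H⁺]/K1 = 10^-1.39 = 0.040738, K2/[H⁺] = 10^-2.56 = 0.0027542
α₁ = 1/(1 + 0.040738 + 0.0027542) = 1/1.0435 = 0.9583; α₂ = α₁·K2/[H⁺] = 0.002639
α₁ + 2α₂ = 0.9636
CA = 0.9636 × 2.98 = 2.87 mmol/L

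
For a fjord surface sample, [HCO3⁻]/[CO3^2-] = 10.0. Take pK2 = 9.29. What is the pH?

From K2 = [H⁺][CO3^2-]/[HCO3⁻]:  pH = pK2 − log₁₀([HCO3⁻]/[CO3^2-])
log₁₀(10.0) = +1.000
pH = 9.29 − (+1.000) = 8.29

pH = 8.29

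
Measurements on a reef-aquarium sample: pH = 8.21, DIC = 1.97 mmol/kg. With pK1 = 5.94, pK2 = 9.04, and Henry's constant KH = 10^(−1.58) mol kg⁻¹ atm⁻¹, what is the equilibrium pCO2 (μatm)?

pCO2 = 349 μatm

α₀ = 1 / (1 + K1/[H⁺] + K1K2/[H⁺]²) = 1 / (1 + 10^+2.27 + 10^+1.44)
   = 1 / (1 + 186.21 + 27.542) = 1/214.75 = 0.004657
[CO2*] = α₀ × DIC = 0.004657 × 1.97 = 0.009173 mmol/kg = 9.173 μmol/kg
pCO2 = [CO2*]/KH = 9.173×10^-6 / 2.630×10^-2 = 349 μatm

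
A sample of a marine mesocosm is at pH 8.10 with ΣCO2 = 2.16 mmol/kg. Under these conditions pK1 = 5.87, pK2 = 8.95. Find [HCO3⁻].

[HCO3⁻] = 1.88 mmol/kg

α₁ = 1 / (1 + [H⁺]/K1 + K2/[H⁺]) = 1 / (1 + 10^-2.23 + 10^-0.85)
   = 1 / (1 + 0.0058884 + 0.14125) = 1/1.1471 = 0.8717
[HCO3⁻] = α₁ × DIC = 0.8717 × 2.16 = 1.88 mmol/kg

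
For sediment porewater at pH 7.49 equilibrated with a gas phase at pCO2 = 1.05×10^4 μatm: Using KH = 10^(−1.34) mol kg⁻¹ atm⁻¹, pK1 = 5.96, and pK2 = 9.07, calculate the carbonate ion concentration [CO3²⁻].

[CO3²⁻] = 0.428 mmol/kg

[CO2*] = KH · pCO2 = 10^(−1.34) × 1.05×10^4×10^-6 = 4.799×10^-4 mol/kg
α₀ = 1/(1 + K1/[H⁺] + K1K2/[H⁺]²) = 1/(1 + 10^+1.53 + 10^-0.05) = 0.02795
DIC = [CO2*]/α₀ = 4.799×10^-4 / 0.02795 = 17.17 mmol/kg
[CO3²⁻] = α₂·DIC; α₂ = 0.02491, so [CO3²⁻] = 0.02491 × 17.17 = 0.428 mmol/kg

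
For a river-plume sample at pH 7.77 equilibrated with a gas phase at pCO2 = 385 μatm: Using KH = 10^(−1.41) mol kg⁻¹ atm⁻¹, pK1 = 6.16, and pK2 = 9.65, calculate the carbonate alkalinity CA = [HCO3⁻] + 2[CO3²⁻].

CA = 0.626 mmol/kg

[CO2*] = KH · pCO2 = 10^(−1.41) × 385×10^-6 = 1.498×10^-5 mol/kg
α₀ = 1/(1 + K1/[H⁺] + K1K2/[H⁺]²) = 1/(1 + 10^+1.61 + 10^-0.27) = 0.02365
DIC = [CO2*]/α₀ = 1.498×10^-5 / 0.02365 = 0.6332 mmol/kg
CA = (α₁ + 2α₂)·DIC = (0.9636 + 2×0.01270) × 0.6332 = 0.626 mmol/kg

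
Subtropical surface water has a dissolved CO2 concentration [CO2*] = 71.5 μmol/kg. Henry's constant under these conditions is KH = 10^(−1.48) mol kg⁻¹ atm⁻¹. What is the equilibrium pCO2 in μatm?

pCO2 = 2160 μatm

KH = 10^(−1.48) = 3.311×10^-2 mol kg⁻¹ atm⁻¹
pCO2 = [CO2*]/KH = 71.5×10^-6 / 3.311×10^-2 = 2.16×10^-3 atm = 2160 μatm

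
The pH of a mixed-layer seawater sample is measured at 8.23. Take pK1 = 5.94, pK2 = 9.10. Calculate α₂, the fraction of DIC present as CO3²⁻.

α₂ = 0.118

α₂ = 1 / (1 + [H⁺]/K2 + [H⁺]²/(K1K2)) = 1 / (1 + 10^+0.87 + 10^-1.42)
   = 1 / (1 + 7.4131 + 0.038019) = 1/8.4511 = 0.1183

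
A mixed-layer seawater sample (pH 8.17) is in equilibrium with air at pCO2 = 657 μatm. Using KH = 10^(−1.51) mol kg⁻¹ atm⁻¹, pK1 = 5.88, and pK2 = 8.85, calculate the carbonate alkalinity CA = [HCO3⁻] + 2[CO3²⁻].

[CO2*] = KH · pCO2 = 10^(−1.51) × 657×10^-6 = 2.030×10^-5 mol/kg
α₀ = 1/(1 + K1/[H⁺] + K1K2/[H⁺]²) = 1/(1 + 10^+2.29 + 10^+1.61) = 0.004224
DIC = [CO2*]/α₀ = 2.030×10^-5 / 0.004224 = 4.806 mmol/kg
CA = (α₁ + 2α₂)·DIC = (0.8237 + 2×0.1721) × 4.806 = 5.61 mmol/kg

CA = 5.61 mmol/kg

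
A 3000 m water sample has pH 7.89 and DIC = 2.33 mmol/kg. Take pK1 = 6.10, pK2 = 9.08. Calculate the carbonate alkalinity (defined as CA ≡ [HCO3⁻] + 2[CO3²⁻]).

CA = 2.43 mmol/kg

CA = [HCO3⁻] + 2[CO3²⁻] = (α₁ + 2α₂)·DIC
At pH 7.89: [H⁺]/K1 = 10^-1.79 = 0.016218, K2/[H⁺] = 10^-1.19 = 0.064565
α₁ = 1/(1 + 0.016218 + 0.064565) = 1/1.0808 = 0.9253; α₂ = α₁·K2/[H⁺] = 0.05974
α₁ + 2α₂ = 1.0447
CA = 1.0447 × 2.33 = 2.43 mmol/kg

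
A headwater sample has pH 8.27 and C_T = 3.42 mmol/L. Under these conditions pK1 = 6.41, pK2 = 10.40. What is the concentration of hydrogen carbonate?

[HCO3⁻] = 3.35 mmol/L

α₁ = 1 / (1 + [H⁺]/K1 + K2/[H⁺]) = 1 / (1 + 10^-1.86 + 10^-2.13)
   = 1 / (1 + 0.013804 + 0.0074131) = 1/1.0212 = 0.9792
[HCO3⁻] = α₁ × DIC = 0.9792 × 3.42 = 3.35 mmol/L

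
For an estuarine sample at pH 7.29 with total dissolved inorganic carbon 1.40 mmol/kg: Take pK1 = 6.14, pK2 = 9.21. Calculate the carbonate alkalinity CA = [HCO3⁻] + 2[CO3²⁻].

CA = 1.32 mmol/kg

CA = [HCO3⁻] + 2[CO3²⁻] = (α₁ + 2α₂)·DIC
At pH 7.29: [H⁺]/K1 = 10^-1.15 = 0.070795, K2/[H⁺] = 10^-1.92 = 0.012023
α₁ = 1/(1 + 0.070795 + 0.012023) = 1/1.0828 = 0.9235; α₂ = α₁·K2/[H⁺] = 0.01110
α₁ + 2α₂ = 0.9457
CA = 0.9457 × 1.40 = 1.32 mmol/kg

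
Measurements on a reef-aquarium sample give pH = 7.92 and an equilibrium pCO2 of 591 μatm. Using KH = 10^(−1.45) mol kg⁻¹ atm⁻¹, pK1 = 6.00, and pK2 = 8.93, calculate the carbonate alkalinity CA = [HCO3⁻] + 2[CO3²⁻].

CA = 2.09 mmol/kg

[CO2*] = KH · pCO2 = 10^(−1.45) × 591×10^-6 = 2.097×10^-5 mol/kg
α₀ = 1/(1 + K1/[H⁺] + K1K2/[H⁺]²) = 1/(1 + 10^+1.92 + 10^+0.91) = 0.01083
DIC = [CO2*]/α₀ = 2.097×10^-5 / 0.01083 = 1.936 mmol/kg
CA = (α₁ + 2α₂)·DIC = (0.9011 + 2×0.08806) × 1.936 = 2.09 mmol/kg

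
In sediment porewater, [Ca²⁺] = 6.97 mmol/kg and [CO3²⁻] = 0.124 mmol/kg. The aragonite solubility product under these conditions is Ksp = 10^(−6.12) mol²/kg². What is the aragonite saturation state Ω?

Ω = 1.14

Ksp = 10^(−6.12) = 7.586×10^-7
Ω = [Ca²⁺][CO3²⁻]/Ksp = (6.97×10^-3)(0.124×10^-3) / 7.586×10^-7 = 1.14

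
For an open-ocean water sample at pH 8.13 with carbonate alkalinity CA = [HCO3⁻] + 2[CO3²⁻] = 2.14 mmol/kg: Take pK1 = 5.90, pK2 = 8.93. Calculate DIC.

CA = [HCO3⁻] + 2[CO3²⁻] = (α₁ + 2α₂)·DIC
At pH 8.13: [H⁺]/K1 = 10^-2.23 = 0.0058884, K2/[H⁺] = 10^-0.80 = 0.15849
α₁ = 1/(1 + 0.0058884 + 0.15849) = 1/1.1644 = 0.8588; α₂ = α₁·K2/[H⁺] = 0.1361
α₁ + 2α₂ = 1.1311
DIC = CA / (α₁ + 2α₂) = 2.14 / 1.1311 = 1.89 mmol/kg

DIC = 1.89 mmol/kg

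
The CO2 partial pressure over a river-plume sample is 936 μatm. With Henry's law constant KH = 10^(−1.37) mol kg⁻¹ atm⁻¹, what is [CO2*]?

[CO2*] = 39.9 μmol/kg

KH = 10^(−1.37) = 4.266×10^-2 mol kg⁻¹ atm⁻¹
[CO2*] = KH · pCO2 = 4.266×10^-2 × 936×10^-6 atm = 3.99×10^-5 mol/kg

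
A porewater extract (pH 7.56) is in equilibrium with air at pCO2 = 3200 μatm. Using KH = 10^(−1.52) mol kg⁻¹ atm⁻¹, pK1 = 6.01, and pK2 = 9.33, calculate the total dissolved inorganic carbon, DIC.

[CO2*] = KH · pCO2 = 10^(−1.52) × 3200×10^-6 = 9.664×10^-5 mol/kg
α₀ = 1/(1 + K1/[H⁺] + K1K2/[H⁺]²) = 1/(1 + 10^+1.55 + 10^-0.22) = 0.02697
DIC = [CO2*]/α₀ = 9.664×10^-5 / 0.02697 = 3.58 mmol/kg

DIC = 3.58 mmol/kg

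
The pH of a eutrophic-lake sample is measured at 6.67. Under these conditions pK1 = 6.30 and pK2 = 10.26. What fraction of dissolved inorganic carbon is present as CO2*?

α₀ = 1 / (1 + K1/[H⁺] + K1K2/[H⁺]²) = 1 / (1 + 10^+0.37 + 10^-3.22)
   = 1 / (1 + 2.3442 + 0.00060256) = 1/3.3448 = 0.2990

α₀ = 0.299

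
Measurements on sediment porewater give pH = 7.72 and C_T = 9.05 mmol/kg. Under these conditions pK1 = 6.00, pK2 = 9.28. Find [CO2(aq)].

[CO2*] = 0.165 mmol/kg

α₀ = 1 / (1 + K1/[H⁺] + K1K2/[H⁺]²) = 1 / (1 + 10^+1.72 + 10^+0.16)
   = 1 / (1 + 52.481 + 1.4454) = 1/54.926 = 0.01821
[CO2*] = α₀ × DIC = 0.01821 × 9.05 = 0.165 mmol/kg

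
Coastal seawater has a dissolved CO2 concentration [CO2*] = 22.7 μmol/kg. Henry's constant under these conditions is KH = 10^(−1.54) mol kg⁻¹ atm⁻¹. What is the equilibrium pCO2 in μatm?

KH = 10^(−1.54) = 2.884×10^-2 mol kg⁻¹ atm⁻¹
pCO2 = [CO2*]/KH = 22.7×10^-6 / 2.884×10^-2 = 7.87×10^-4 atm = 787 μatm

pCO2 = 787 μatm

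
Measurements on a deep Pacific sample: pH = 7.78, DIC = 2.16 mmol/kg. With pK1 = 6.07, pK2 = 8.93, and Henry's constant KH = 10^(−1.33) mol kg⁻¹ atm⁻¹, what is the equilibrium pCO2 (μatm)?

α₀ = 1 / (1 + K1/[H⁺] + K1K2/[H⁺]²) = 1 / (1 + 10^+1.71 + 10^+0.56)
   = 1 / (1 + 51.286 + 3.6308) = 1/55.917 = 0.01788
[CO2*] = α₀ × DIC = 0.01788 × 2.16 = 0.03863 mmol/kg
pCO2 = [CO2*]/KH = 3.863×10^-5 / 4.677×10^-2 = 826 μatm

pCO2 = 826 μatm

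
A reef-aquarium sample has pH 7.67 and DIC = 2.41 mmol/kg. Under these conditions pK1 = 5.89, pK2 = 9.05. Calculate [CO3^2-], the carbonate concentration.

α₂ = 1 / (1 + [H⁺]/K2 + [H⁺]²/(K1K2)) = 1 / (1 + 10^+1.38 + 10^-0.40)
   = 1 / (1 + 23.988 + 0.39811) = 1/25.386 = 0.03939
[CO3²⁻] = α₂ × DIC = 0.03939 × 2.41 = 0.0949 mmol/kg

[CO3²⁻] = 0.0949 mmol/kg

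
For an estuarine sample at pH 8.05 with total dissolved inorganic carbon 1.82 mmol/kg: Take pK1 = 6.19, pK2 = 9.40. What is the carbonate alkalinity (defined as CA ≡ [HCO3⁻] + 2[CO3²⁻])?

CA = [HCO3⁻] + 2[CO3²⁻] = (α₁ + 2α₂)·DIC
At pH 8.05: [H⁺]/K1 = 10^-1.86 = 0.013804, K2/[H⁺] = 10^-1.35 = 0.044668
α₁ = 1/(1 + 0.013804 + 0.044668) = 1/1.0585 = 0.9448; α₂ = α₁·K2/[H⁺] = 0.04220
α₁ + 2α₂ = 1.0292
CA = 1.0292 × 1.82 = 1.87 mmol/kg

CA = 1.87 mmol/kg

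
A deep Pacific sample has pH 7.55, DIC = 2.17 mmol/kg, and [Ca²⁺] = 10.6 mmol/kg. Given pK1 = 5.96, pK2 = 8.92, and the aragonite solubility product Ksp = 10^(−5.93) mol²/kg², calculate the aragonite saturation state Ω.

α₂ = 1 / (1 + [H⁺]/K2 + [H⁺]²/(K1K2)) = 1 / (1 + 10^+1.37 + 10^-0.22)
   = 1 / (1 + 23.442 + 0.60256) = 1/25.045 = 0.03993
[CO3²⁻] = α₂ × DIC = 0.03993 × 2.17 = 0.08664 mmol/kg
Ksp = 10^(−5.93) = 1.175×10^-6
Ω = [Ca²⁺][CO3²⁻]/Ksp = (10.6×10^-3)(8.664×10^-5) / 1.175×10^-6 = 0.782

Ω = 0.782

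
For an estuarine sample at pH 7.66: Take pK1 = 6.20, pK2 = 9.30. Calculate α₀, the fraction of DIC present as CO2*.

α₀ = 1 / (1 + K1/[H⁺] + K1K2/[H⁺]²) = 1 / (1 + 10^+1.46 + 10^-0.18)
   = 1 / (1 + 28.840 + 0.66069) = 1/30.501 = 0.03279

α₀ = 0.0328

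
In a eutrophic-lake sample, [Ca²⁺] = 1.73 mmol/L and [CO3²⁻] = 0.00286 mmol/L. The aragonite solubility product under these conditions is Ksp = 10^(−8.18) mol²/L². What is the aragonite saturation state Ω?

Ω = 0.749

Ksp = 10^(−8.18) = 6.607×10^-9
Ω = [Ca²⁺][CO3²⁻]/Ksp = (1.73×10^-3)(0.00286×10^-3) / 6.607×10^-9 = 0.749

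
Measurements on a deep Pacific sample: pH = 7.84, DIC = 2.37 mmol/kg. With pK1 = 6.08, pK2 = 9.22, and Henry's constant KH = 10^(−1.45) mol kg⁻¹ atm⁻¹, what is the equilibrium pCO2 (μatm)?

pCO2 = 1100 μatm

α₀ = 1 / (1 + K1/[H⁺] + K1K2/[H⁺]²) = 1 / (1 + 10^+1.76 + 10^+0.38)
   = 1 / (1 + 57.544 + 2.3988) = 1/60.943 = 0.01641
[CO2*] = α₀ × DIC = 0.01641 × 2.37 = 0.03889 mmol/kg
pCO2 = [CO2*]/KH = 3.889×10^-5 / 3.548×10^-2 = 1100 μatm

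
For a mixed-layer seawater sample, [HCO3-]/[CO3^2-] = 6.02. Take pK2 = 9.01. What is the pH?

From K2 = [H⁺][CO3^2-]/[HCO3-]:  pH = pK2 − log₁₀([HCO3-]/[CO3^2-])
log₁₀(6.02) = +0.780
pH = 9.01 − (+0.780) = 8.23

pH = 8.23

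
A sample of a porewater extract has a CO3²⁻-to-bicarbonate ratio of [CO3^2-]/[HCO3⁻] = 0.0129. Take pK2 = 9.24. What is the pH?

pH = 7.35

From K2 = [H⁺][CO3^2-]/[HCO3⁻]:  pH = pK2 + log₁₀([CO3^2-]/[HCO3⁻])
log₁₀(0.0129) = -1.889
pH = 9.24 + (-1.889) = 7.35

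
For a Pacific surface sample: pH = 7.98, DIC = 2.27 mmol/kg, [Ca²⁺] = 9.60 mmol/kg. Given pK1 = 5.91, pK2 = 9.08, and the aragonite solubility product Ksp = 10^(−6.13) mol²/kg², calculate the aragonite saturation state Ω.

α₂ = 1 / (1 + [H⁺]/K2 + [H⁺]²/(K1K2)) = 1 / (1 + 10^+1.10 + 10^-0.97)
   = 1 / (1 + 12.589 + 0.10715) = 1/13.696 = 0.07301
[CO3²⁻] = α₂ × DIC = 0.07301 × 2.27 = 0.1657 mmol/kg
Ksp = 10^(−6.13) = 7.413×10^-7
Ω = [Ca²⁺][CO3²⁻]/Ksp = (9.60×10^-3)(1.657×10^-4) / 7.413×10^-7 = 2.15

Ω = 2.15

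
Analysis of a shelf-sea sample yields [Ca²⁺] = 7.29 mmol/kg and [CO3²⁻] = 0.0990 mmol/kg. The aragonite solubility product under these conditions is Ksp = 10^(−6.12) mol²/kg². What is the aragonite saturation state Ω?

Ksp = 10^(−6.12) = 7.586×10^-7
Ω = [Ca²⁺][CO3²⁻]/Ksp = (7.29×10^-3)(0.0990×10^-3) / 7.586×10^-7 = 0.951

Ω = 0.951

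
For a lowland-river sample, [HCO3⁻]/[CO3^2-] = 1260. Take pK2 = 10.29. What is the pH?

From K2 = [H⁺][CO3^2-]/[HCO3⁻]:  pH = pK2 − log₁₀([HCO3⁻]/[CO3^2-])
log₁₀(1260) = +3.100
pH = 10.29 − (+3.100) = 7.19

pH = 7.19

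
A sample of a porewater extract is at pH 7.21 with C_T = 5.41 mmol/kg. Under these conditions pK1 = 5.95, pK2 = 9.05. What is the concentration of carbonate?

α₂ = 1 / (1 + [H⁺]/K2 + [H⁺]²/(K1K2)) = 1 / (1 + 10^+1.84 + 10^+0.58)
   = 1 / (1 + 69.183 + 3.8019) = 1/73.985 = 0.01352
[CO3²⁻] = α₂ × DIC = 0.01352 × 5.41 = 0.0731 mmol/kg

[CO3²⁻] = 0.0731 mmol/kg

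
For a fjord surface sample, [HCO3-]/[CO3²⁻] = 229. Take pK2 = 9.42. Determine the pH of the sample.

From K2 = [H⁺][CO3²⁻]/[HCO3-]:  pH = pK2 − log₁₀([HCO3-]/[CO3²⁻])
log₁₀(229) = +2.360
pH = 9.42 − (+2.360) = 7.06

pH = 7.06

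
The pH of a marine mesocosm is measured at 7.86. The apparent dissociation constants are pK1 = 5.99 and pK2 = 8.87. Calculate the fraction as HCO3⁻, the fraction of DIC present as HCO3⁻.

α₁ = 1 / (1 + [H⁺]/K1 + K2/[H⁺]) = 1 / (1 + 10^-1.87 + 10^-1.01)
   = 1 / (1 + 0.013490 + 0.097724) = 1/1.1112 = 0.8999

α₁ = 0.900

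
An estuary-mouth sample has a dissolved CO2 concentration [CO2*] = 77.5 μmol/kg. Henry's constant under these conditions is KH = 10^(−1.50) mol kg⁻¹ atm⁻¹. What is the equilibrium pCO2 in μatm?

pCO2 = 2450 μatm

KH = 10^(−1.50) = 3.162×10^-2 mol kg⁻¹ atm⁻¹
pCO2 = [CO2*]/KH = 77.5×10^-6 / 3.162×10^-2 = 2.45×10^-3 atm = 2450 μatm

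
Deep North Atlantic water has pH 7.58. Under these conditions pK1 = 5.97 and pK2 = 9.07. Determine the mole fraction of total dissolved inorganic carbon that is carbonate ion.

α₂ = 1 / (1 + [H⁺]/K2 + [H⁺]²/(K1K2)) = 1 / (1 + 10^+1.49 + 10^-0.12)
   = 1 / (1 + 30.903 + 0.75858) = 1/32.662 = 0.03062

α₂ = 0.0306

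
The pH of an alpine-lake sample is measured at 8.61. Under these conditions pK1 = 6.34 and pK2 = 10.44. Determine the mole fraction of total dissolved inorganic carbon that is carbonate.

α₂ = 0.0145

α₂ = 1 / (1 + [H⁺]/K2 + [H⁺]²/(K1K2)) = 1 / (1 + 10^+1.83 + 10^-0.44)
   = 1 / (1 + 67.608 + 0.36308) = 1/68.971 = 0.01450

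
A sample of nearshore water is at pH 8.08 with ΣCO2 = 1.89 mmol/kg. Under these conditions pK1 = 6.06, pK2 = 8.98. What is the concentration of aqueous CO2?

[CO2*] = 15.9 μmol/kg

α₀ = 1 / (1 + K1/[H⁺] + K1K2/[H⁺]²) = 1 / (1 + 10^+2.02 + 10^+1.12)
   = 1 / (1 + 104.71 + 13.183) = 1/118.90 = 0.008411
[CO2*] = α₀ × DIC = 0.008411 × 1.89 = 0.0159 mmol/kg = 15.9 μmol/kg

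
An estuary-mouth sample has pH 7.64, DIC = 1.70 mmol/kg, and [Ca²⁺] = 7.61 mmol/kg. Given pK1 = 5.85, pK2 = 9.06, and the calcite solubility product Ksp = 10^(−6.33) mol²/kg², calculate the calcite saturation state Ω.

Ω = 0.997

α₂ = 1 / (1 + [H⁺]/K2 + [H⁺]²/(K1K2)) = 1 / (1 + 10^+1.42 + 10^-0.37)
   = 1 / (1 + 26.303 + 0.42658) = 1/27.729 = 0.03606
[CO3²⁻] = α₂ × DIC = 0.03606 × 1.70 = 0.06131 mmol/kg
Ksp = 10^(−6.33) = 4.677×10^-7
Ω = [Ca²⁺][CO3²⁻]/Ksp = (7.61×10^-3)(6.131×10^-5) / 4.677×10^-7 = 0.997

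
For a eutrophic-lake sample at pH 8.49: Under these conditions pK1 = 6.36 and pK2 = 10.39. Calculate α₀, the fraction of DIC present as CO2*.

α₀ = 0.00727

α₀ = 1 / (1 + K1/[H⁺] + K1K2/[H⁺]²) = 1 / (1 + 10^+2.13 + 10^+0.23)
   = 1 / (1 + 134.90 + 1.6982) = 1/137.59 = 0.007268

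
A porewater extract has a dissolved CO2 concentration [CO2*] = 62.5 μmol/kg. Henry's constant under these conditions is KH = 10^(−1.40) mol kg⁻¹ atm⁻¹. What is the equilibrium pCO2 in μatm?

pCO2 = 1570 μatm

KH = 10^(−1.40) = 3.981×10^-2 mol kg⁻¹ atm⁻¹
pCO2 = [CO2*]/KH = 62.5×10^-6 / 3.981×10^-2 = 1.57×10^-3 atm = 1570 μatm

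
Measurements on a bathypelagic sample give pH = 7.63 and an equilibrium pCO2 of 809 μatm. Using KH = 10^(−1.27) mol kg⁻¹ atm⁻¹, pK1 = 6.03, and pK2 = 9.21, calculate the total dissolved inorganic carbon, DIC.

DIC = 1.82 mmol/kg

[CO2*] = KH · pCO2 = 10^(−1.27) × 809×10^-6 = 4.345×10^-5 mol/kg
α₀ = 1/(1 + K1/[H⁺] + K1K2/[H⁺]²) = 1/(1 + 10^+1.60 + 10^+0.02) = 0.02389
DIC = [CO2*]/α₀ = 4.345×10^-5 / 0.02389 = 1.82 mmol/kg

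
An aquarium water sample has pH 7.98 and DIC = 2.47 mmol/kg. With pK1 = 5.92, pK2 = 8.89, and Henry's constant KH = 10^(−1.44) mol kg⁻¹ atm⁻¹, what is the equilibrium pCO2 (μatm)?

pCO2 = 524 μatm

α₀ = 1 / (1 + K1/[H⁺] + K1K2/[H⁺]²) = 1 / (1 + 10^+2.06 + 10^+1.15)
   = 1 / (1 + 114.82 + 14.125) = 1/129.94 = 0.007696
[CO2*] = α₀ × DIC = 0.007696 × 2.47 = 0.01901 mmol/kg = 19.01 μmol/kg
pCO2 = [CO2*]/KH = 1.901×10^-5 / 3.631×10^-2 = 524 μatm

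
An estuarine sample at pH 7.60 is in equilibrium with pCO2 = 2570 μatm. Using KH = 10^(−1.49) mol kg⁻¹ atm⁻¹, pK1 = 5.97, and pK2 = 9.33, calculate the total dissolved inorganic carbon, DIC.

DIC = 3.70 mmol/kg

[CO2*] = KH · pCO2 = 10^(−1.49) × 2570×10^-6 = 8.316×10^-5 mol/kg
α₀ = 1/(1 + K1/[H⁺] + K1K2/[H⁺]²) = 1/(1 + 10^+1.63 + 10^-0.10) = 0.02250
DIC = [CO2*]/α₀ = 8.316×10^-5 / 0.02250 = 3.70 mmol/kg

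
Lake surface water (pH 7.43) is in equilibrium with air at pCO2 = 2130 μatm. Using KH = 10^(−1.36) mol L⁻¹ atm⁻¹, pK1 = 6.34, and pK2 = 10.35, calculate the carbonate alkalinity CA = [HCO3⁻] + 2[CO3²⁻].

CA = 1.15 mmol/L

[CO2*] = KH · pCO2 = 10^(−1.36) × 2130×10^-6 = 9.298×10^-5 mol/L
α₀ = 1/(1 + K1/[H⁺] + K1K2/[H⁺]²) = 1/(1 + 10^+1.09 + 10^-1.83) = 0.07509
DIC = [CO2*]/α₀ = 9.298×10^-5 / 0.07509 = 1.238 mmol/L
CA = (α₁ + 2α₂)·DIC = (0.9238 + 2×0.001111) × 1.238 = 1.15 mmol/L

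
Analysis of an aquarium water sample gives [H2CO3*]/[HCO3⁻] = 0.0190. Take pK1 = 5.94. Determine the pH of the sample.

From K1 = [H⁺][HCO3⁻]/[H2CO3*]:  pH = pK1 − log₁₀([H2CO3*]/[HCO3⁻])
log₁₀(0.0190) = -1.721
pH = 5.94 − (-1.721) = 7.66

pH = 7.66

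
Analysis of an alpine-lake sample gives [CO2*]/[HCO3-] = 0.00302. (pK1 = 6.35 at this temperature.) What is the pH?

pH = 8.87

From K1 = [H⁺][HCO3-]/[CO2*]:  pH = pK1 − log₁₀([CO2*]/[HCO3-])
log₁₀(0.00302) = -2.520
pH = 6.35 − (-2.520) = 8.87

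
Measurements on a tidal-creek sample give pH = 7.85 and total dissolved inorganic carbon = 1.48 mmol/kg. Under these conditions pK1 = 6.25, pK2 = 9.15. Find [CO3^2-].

α₂ = 1 / (1 + [H⁺]/K2 + [H⁺]²/(K1K2)) = 1 / (1 + 10^+1.30 + 10^-0.30)
   = 1 / (1 + 19.953 + 0.50119) = 1/21.454 = 0.04661
[CO3²⁻] = α₂ × DIC = 0.04661 × 1.48 = 0.0690 mmol/kg

[CO3²⁻] = 0.0690 mmol/kg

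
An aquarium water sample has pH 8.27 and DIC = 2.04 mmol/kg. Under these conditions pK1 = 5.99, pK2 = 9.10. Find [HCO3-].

α₁ = 1 / (1 + [H⁺]/K1 + K2/[H⁺]) = 1 / (1 + 10^-2.28 + 10^-0.83)
   = 1 / (1 + 0.0052481 + 0.14791) = 1/1.1532 = 0.8672
[HCO3⁻] = α₁ × DIC = 0.8672 × 2.04 = 1.77 mmol/kg

[HCO3⁻] = 1.77 mmol/kg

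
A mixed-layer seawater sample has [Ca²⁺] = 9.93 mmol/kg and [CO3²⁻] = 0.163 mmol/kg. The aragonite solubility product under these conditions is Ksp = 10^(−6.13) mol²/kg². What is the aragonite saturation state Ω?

Ksp = 10^(−6.13) = 7.413×10^-7
Ω = [Ca²⁺][CO3²⁻]/Ksp = (9.93×10^-3)(0.163×10^-3) / 7.413×10^-7 = 2.18

Ω = 2.18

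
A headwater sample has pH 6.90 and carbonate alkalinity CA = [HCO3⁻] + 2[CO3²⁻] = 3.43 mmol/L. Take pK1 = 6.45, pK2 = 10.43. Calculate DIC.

DIC = 4.65 mmol/L

CA = [HCO3⁻] + 2[CO3²⁻] = (α₁ + 2α₂)·DIC
At pH 6.90: [H⁺]/K1 = 10^-0.45 = 0.35481, K2/[H⁺] = 10^-3.53 = 0.00029512
α₁ = 1/(1 + 0.35481 + 0.00029512) = 1/1.3551 = 0.7379; α₂ = α₁·K2/[H⁺] = 0.0002178
α₁ + 2α₂ = 0.7384
DIC = CA / (α₁ + 2α₂) = 3.43 / 0.7384 = 4.65 mmol/L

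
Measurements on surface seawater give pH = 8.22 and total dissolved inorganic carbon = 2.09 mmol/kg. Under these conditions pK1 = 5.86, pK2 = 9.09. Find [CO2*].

[CO2*] = 8.01 μmol/kg

α₀ = 1 / (1 + K1/[H⁺] + K1K2/[H⁺]²) = 1 / (1 + 10^+2.36 + 10^+1.49)
   = 1 / (1 + 229.09 + 30.903) = 1/260.99 = 0.003832
[CO2*] = α₀ × DIC = 0.003832 × 2.09 = 0.00801 mmol/kg = 8.01 μmol/kg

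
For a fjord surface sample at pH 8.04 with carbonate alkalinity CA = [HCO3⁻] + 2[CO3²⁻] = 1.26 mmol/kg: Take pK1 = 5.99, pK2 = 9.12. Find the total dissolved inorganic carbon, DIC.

DIC = 1.18 mmol/kg

CA = [HCO3⁻] + 2[CO3²⁻] = (α₁ + 2α₂)·DIC
At pH 8.04: [H⁺]/K1 = 10^-2.05 = 0.0089125, K2/[H⁺] = 10^-1.08 = 0.083176
α₁ = 1/(1 + 0.0089125 + 0.083176) = 1/1.0921 = 0.9157; α₂ = α₁·K2/[H⁺] = 0.07616
α₁ + 2α₂ = 1.0680
DIC = CA / (α₁ + 2α₂) = 1.26 / 1.0680 = 1.18 mmol/kg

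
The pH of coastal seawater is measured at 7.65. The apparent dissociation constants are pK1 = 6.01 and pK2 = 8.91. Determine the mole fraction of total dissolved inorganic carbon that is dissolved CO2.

α₀ = 0.0213

α₀ = 1 / (1 + K1/[H⁺] + K1K2/[H⁺]²) = 1 / (1 + 10^+1.64 + 10^+0.38)
   = 1 / (1 + 43.652 + 2.3988) = 1/47.050 = 0.02125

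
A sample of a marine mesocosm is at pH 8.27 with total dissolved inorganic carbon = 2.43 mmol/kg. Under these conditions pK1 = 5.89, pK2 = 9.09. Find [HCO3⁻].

α₁ = 1 / (1 + [H⁺]/K1 + K2/[H⁺]) = 1 / (1 + 10^-2.38 + 10^-0.82)
   = 1 / (1 + 0.0041687 + 0.15136) = 1/1.1555 = 0.8654
[HCO3⁻] = α₁ × DIC = 0.8654 × 2.43 = 2.10 mmol/kg

[HCO3⁻] = 2.10 mmol/kg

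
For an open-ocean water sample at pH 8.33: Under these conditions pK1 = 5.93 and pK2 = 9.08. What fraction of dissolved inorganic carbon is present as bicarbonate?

α₁ = 0.846

α₁ = 1 / (1 + [H⁺]/K1 + K2/[H⁺]) = 1 / (1 + 10^-2.40 + 10^-0.75)
   = 1 / (1 + 0.0039811 + 0.17783) = 1/1.1818 = 0.8462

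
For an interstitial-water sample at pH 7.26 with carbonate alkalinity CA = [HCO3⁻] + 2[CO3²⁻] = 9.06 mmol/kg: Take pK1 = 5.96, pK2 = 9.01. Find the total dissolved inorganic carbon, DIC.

DIC = 9.34 mmol/kg

CA = [HCO3⁻] + 2[CO3²⁻] = (α₁ + 2α₂)·DIC
At pH 7.26: [H⁺]/K1 = 10^-1.30 = 0.050119, K2/[H⁺] = 10^-1.75 = 0.017783
α₁ = 1/(1 + 0.050119 + 0.017783) = 1/1.0679 = 0.9364; α₂ = α₁·K2/[H⁺] = 0.01665
α₁ + 2α₂ = 0.9697
DIC = CA / (α₁ + 2α₂) = 9.06 / 0.9697 = 9.34 mmol/kg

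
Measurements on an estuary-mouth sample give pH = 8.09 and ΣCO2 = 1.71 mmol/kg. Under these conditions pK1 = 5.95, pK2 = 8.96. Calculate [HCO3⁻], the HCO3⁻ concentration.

[HCO3⁻] = 1.50 mmol/kg

α₁ = 1 / (1 + [H⁺]/K1 + K2/[H⁺]) = 1 / (1 + 10^-2.14 + 10^-0.87)
   = 1 / (1 + 0.0072444 + 0.13490) = 1/1.1421 = 0.8755
[HCO3⁻] = α₁ × DIC = 0.8755 × 1.71 = 1.50 mmol/kg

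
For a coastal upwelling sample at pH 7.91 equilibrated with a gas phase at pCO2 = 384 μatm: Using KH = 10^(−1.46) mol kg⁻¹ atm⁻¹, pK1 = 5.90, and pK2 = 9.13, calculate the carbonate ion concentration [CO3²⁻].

[CO2*] = KH · pCO2 = 10^(−1.46) × 384×10^-6 = 1.331×10^-5 mol/kg
α₀ = 1/(1 + K1/[H⁺] + K1K2/[H⁺]²) = 1/(1 + 10^+2.01 + 10^+0.79) = 0.009133
DIC = [CO2*]/α₀ = 1.331×10^-5 / 0.009133 = 1.458 mmol/kg
[CO3²⁻] = α₂·DIC; α₂ = 0.05631, so [CO3²⁻] = 0.05631 × 1.458 = 0.0821 mmol/kg

[CO3²⁻] = 0.0821 mmol/kg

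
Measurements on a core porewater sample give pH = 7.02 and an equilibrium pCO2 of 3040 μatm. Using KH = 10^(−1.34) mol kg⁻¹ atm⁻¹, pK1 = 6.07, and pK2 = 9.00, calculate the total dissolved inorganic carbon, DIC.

[CO2*] = KH · pCO2 = 10^(−1.34) × 3040×10^-6 = 1.390×10^-4 mol/kg
α₀ = 1/(1 + K1/[H⁺] + K1K2/[H⁺]²) = 1/(1 + 10^+0.95 + 10^-1.03) = 0.09994
DIC = [CO2*]/α₀ = 1.390×10^-4 / 0.09994 = 1.39 mmol/kg

DIC = 1.39 mmol/kg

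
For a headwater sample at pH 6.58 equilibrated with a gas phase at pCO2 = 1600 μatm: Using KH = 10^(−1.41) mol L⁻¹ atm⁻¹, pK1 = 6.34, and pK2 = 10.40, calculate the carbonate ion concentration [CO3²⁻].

[CO3²⁻] = 0.0164 μmol/L

[CO2*] = KH · pCO2 = 10^(−1.41) × 1600×10^-6 = 6.225×10^-5 mol/L
α₀ = 1/(1 + K1/[H⁺] + K1K2/[H⁺]²) = 1/(1 + 10^+0.24 + 10^-3.58) = 0.3652
DIC = [CO2*]/α₀ = 6.225×10^-5 / 0.3652 = 0.1704 mmol/L
[CO3²⁻] = α₂·DIC; α₂ = 9.606×10^-5, so [CO3²⁻] = 9.606×10^-5 × 0.1704 = 1.64×10^-5 mmol/L = 0.0164 μmol/L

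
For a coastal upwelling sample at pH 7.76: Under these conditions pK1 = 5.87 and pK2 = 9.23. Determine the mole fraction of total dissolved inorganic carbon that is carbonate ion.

α₂ = 0.0324

α₂ = 1 / (1 + [H⁺]/K2 + [H⁺]²/(K1K2)) = 1 / (1 + 10^+1.47 + 10^-0.42)
   = 1 / (1 + 29.512 + 0.38019) = 1/30.892 = 0.03237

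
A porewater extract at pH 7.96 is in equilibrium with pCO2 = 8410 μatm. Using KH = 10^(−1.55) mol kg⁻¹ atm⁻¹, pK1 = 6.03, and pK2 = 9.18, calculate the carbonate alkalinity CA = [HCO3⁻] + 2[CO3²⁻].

[CO2*] = KH · pCO2 = 10^(−1.55) × 8410×10^-6 = 2.370×10^-4 mol/kg
α₀ = 1/(1 + K1/[H⁺] + K1K2/[H⁺]²) = 1/(1 + 10^+1.93 + 10^+0.71) = 0.01096
DIC = [CO2*]/α₀ = 2.370×10^-4 / 0.01096 = 21.63 mmol/kg
CA = (α₁ + 2α₂)·DIC = (0.9328 + 2×0.05621) × 21.63 = 22.6 mmol/kg

CA = 22.6 mmol/kg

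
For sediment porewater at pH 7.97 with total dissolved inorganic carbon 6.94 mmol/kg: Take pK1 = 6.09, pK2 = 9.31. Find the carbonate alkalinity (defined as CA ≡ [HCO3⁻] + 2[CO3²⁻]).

CA = 7.15 mmol/kg

CA = [HCO3⁻] + 2[CO3²⁻] = (α₁ + 2α₂)·DIC
At pH 7.97: [H⁺]/K1 = 10^-1.88 = 0.013183, K2/[H⁺] = 10^-1.34 = 0.045709
α₁ = 1/(1 + 0.013183 + 0.045709) = 1/1.0589 = 0.9444; α₂ = α₁·K2/[H⁺] = 0.04317
α₁ + 2α₂ = 1.0307
CA = 1.0307 × 6.94 = 7.15 mmol/kg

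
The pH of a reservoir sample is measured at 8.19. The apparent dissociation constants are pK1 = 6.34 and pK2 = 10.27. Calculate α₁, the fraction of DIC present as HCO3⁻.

α₁ = 1 / (1 + [H⁺]/K1 + K2/[H⁺]) = 1 / (1 + 10^-1.85 + 10^-2.08)
   = 1 / (1 + 0.014125 + 0.0083176) = 1/1.0224 = 0.9780

α₁ = 0.978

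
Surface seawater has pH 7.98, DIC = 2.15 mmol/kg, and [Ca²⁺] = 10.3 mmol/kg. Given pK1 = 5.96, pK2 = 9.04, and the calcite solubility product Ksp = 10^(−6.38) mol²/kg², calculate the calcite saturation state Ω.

α₂ = 1 / (1 + [H⁺]/K2 + [H⁺]²/(K1K2)) = 1 / (1 + 10^+1.06 + 10^-0.96)
   = 1 / (1 + 11.482 + 0.10965) = 1/12.591 = 0.07942
[CO3²⁻] = α₂ × DIC = 0.07942 × 2.15 = 0.1708 mmol/kg
Ksp = 10^(−6.38) = 4.169×10^-7
Ω = [Ca²⁺][CO3²⁻]/Ksp = (10.3×10^-3)(1.708×10^-4) / 4.169×10^-7 = 4.22

Ω = 4.22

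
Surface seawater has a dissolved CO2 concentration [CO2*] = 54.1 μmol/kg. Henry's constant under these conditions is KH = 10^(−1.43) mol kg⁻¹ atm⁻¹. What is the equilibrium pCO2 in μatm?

pCO2 = 1460 μatm

KH = 10^(−1.43) = 3.715×10^-2 mol kg⁻¹ atm⁻¹
pCO2 = [CO2*]/KH = 54.1×10^-6 / 3.715×10^-2 = 1.46×10^-3 atm = 1460 μatm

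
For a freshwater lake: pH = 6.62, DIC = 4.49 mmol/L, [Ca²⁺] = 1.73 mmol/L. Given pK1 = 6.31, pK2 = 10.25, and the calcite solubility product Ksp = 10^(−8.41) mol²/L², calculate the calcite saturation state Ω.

Ω = 0.314

α₂ = 1 / (1 + [H⁺]/K2 + [H⁺]²/(K1K2)) = 1 / (1 + 10^+3.63 + 10^+3.32)
   = 1 / (1 + 4265.8 + 2089.3) = 1/6356.1 = 0.0001573
[CO3²⁻] = α₂ × DIC = 0.0001573 × 4.49 = 0.0007064 mmol/L = 0.7064 μmol/L
Ksp = 10^(−8.41) = 3.890×10^-9
Ω = [Ca²⁺][CO3²⁻]/Ksp = (1.73×10^-3)(7.064×10^-7) / 3.890×10^-9 = 0.314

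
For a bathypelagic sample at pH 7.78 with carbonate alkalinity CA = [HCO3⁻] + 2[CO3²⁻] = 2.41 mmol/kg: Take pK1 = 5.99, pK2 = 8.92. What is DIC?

CA = [HCO3⁻] + 2[CO3²⁻] = (α₁ + 2α₂)·DIC
At pH 7.78: [H⁺]/K1 = 10^-1.79 = 0.016218, K2/[H⁺] = 10^-1.14 = 0.072444
α₁ = 1/(1 + 0.016218 + 0.072444) = 1/1.0887 = 0.9186; α₂ = α₁·K2/[H⁺] = 0.06654
α₁ + 2α₂ = 1.0516
DIC = CA / (α₁ + 2α₂) = 2.41 / 1.0516 = 2.29 mmol/kg

DIC = 2.29 mmol/kg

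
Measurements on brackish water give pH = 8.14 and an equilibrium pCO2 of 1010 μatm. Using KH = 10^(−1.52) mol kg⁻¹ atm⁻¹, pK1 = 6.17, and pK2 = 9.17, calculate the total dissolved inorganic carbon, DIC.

[CO2*] = KH · pCO2 = 10^(−1.52) × 1010×10^-6 = 3.050×10^-5 mol/kg
α₀ = 1/(1 + K1/[H⁺] + K1K2/[H⁺]²) = 1/(1 + 10^+1.97 + 10^+0.94) = 0.009705
DIC = [CO2*]/α₀ = 3.050×10^-5 / 0.009705 = 3.14 mmol/kg

DIC = 3.14 mmol/kg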